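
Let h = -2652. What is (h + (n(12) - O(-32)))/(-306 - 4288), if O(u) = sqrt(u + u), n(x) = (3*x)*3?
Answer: 1272/2297 + 4*I/2297 ≈ 0.55377 + 0.0017414*I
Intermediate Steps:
n(x) = 9*x
O(u) = sqrt(2)*sqrt(u) (O(u) = sqrt(2*u) = sqrt(2)*sqrt(u))
(h + (n(12) - O(-32)))/(-306 - 4288) = (-2652 + (9*12 - sqrt(2)*sqrt(-32)))/(-306 - 4288) = (-2652 + (108 - sqrt(2)*4*I*sqrt(2)))/(-4594) = (-2652 + (108 - 8*I))*(-1/4594) = (-2544 - 8*I)*(-1/4594) = 1272/2297 + 4*I/2297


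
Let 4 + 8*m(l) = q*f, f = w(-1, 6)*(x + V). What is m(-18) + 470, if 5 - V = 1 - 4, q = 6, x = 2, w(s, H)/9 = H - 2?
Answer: 1479/2 ≈ 739.50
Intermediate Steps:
w(s, H) = -18 + 9*H (w(s, H) = 9*(H - 2) = 9*(-2 + H) = -18 + 9*H)
V = 8 (V = 5 - (1 - 4) = 5 - 1*(-3) = 5 + 3 = 8)
f = 360 (f = (-18 + 9*6)*(2 + 8) = (-18 + 54)*10 = 36*10 = 360)
m(l) = 539/2 (m(l) = -½ + (6*360)/8 = -½ + (⅛)*2160 = -½ + 270 = 539/2)
m(-18) + 470 = 539/2 + 470 = 1479/2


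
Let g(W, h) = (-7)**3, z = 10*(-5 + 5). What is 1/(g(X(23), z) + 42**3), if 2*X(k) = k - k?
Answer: 1/73745 ≈ 1.3560e-5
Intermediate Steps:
X(k) = 0 (X(k) = (k - k)/2 = (1/2)*0 = 0)
z = 0 (z = 10*0 = 0)
g(W, h) = -343
1/(g(X(23), z) + 42**3) = 1/(-343 + 42**3) = 1/(-343 + 74088) = 1/73745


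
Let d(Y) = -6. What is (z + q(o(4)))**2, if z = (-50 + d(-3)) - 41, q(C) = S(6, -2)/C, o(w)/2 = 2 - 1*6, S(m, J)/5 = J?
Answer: 146689/16 ≈ 9168.1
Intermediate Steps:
S(m, J) = 5*J
o(w) = -8 (o(w) = 2*(2 - 1*6) = 2*(2 - 6) = 2*(-4) = -8)
q(C) = -10/C (q(C) = (5*(-2))/C = -10/C)
z = -97 (z = (-50 - 6) - 41 = -56 - 41 = -97)
(z + q(o(4)))**2 = (-97 - 10/(-8))**2 = (-97 - 10*(-1/8))**2 = (-97 + 5/4)**2 = (-383/4)**2 = 146689/16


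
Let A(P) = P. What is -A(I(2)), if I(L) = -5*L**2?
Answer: 20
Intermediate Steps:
-A(I(2)) = -(-5)*2**2 = -(-5)*4 = -1*(-20) = 20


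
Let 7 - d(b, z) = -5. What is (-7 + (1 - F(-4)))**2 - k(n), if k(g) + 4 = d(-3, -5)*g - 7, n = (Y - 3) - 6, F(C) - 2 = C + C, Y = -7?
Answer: 203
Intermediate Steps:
F(C) = 2 + 2*C (F(C) = 2 + (C + C) = 2 + 2*C)
d(b, z) = 12 (d(b, z) = 7 - 1*(-5) = 7 + 5 = 12)
n = -16 (n = (-7 - 3) - 6 = -10 - 6 = -16)
k(g) = -11 + 12*g (k(g) = -4 + (12*g - 7) = -4 + (-7 + 12*g) = -11 + 12*g)
(-7 + (1 - F(-4)))**2 - k(n) = (-7 + (1 - (2 + 2*(-4))))**2 - (-11 + 12*(-16)) = (-7 + (1 - (2 - 8)))**2 - (-11 - 192) = (-7 + (1 - 1*(-6)))**2 - 1*(-203) = (-7 + (1 + 6))**2 + 203 = (-7 + 7)**2 + 203 = 0**2 + 203 = 0 + 203 = 203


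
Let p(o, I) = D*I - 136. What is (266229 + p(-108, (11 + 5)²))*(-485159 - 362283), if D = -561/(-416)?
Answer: -2935282313074/13 ≈ -2.2579e+11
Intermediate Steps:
D = 561/416 (D = -561*(-1/416) = 561/416 ≈ 1.3486)
p(o, I) = -136 + 561*I/416 (p(o, I) = 561*I/416 - 136 = -136 + 561*I/416)
(266229 + p(-108, (11 + 5)²))*(-485159 - 362283) = (266229 + (-136 + 561*(11 + 5)²/416))*(-485159 - 362283) = (266229 + (-136 + (561/416)*16²))*(-847442) = (266229 + (-136 + (561/416)*256))*(-847442) = (266229 + (-136 + 4488/13))*(-847442) = (266229 + 2720/13)*(-847442) = (3463697/13)*(-847442) = -2935282313074/13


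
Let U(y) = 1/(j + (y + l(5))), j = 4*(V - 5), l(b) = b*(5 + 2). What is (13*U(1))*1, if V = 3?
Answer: 13/28 ≈ 0.46429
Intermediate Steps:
l(b) = 7*b (l(b) = b*7 = 7*b)
j = -8 (j = 4*(3 - 5) = 4*(-2) = -8)
U(y) = 1/(27 + y) (U(y) = 1/(-8 + (y + 7*5)) = 1/(-8 + (y + 35)) = 1/(-8 + (35 + y)) = 1/(27 + y))
(13*U(1))*1 = (13/(27 + 1))*1 = (13/28)*1 = 13/28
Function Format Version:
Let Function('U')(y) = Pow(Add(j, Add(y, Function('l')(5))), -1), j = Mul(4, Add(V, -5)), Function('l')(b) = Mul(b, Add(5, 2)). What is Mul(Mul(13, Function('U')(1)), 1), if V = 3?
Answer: Rational(13, 28) ≈ 0.46429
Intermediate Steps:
Function('l')(b) = Mul(7, b) (Function('l')(b) = Mul(b, 7) = Mul(7, b))
j = -8 (j = Mul(4, Add(3, -5)) = Mul(4, -2) = -8)
Function('U')(y) = Pow(Add(27, y), -1) (Function('U')(y) = Pow(Add(-8, Add(y, Mul(7, 5))), -1) = Pow(Add(-8, Add(y, 35)), -1) = Pow(Add(-8, Add(35, y)), -1) = Pow(Add(27, y), -1))
Mul(Mul(13, Function('U')(1)), 1) = Mul(Mul(13, Pow(Add(27, 1), -1)), 1) = Mul(Mul(13, Pow(28, -1)), 1) = Mul(Mul(13, Rational(1, 28)), 1) = Mul(Rational(13, 28), 1) = Rational(13, 28)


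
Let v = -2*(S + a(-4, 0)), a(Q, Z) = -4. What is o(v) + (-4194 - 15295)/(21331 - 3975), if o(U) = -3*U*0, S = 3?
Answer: -19489/17356 ≈ -1.1229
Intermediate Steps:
v = 2 (v = -2*(3 - 4) = -2*(-1) = 2)
o(U) = 0
o(v) + (-4194 - 15295)/(21331 - 3975) = 0 + (-4194 - 15295)/(21331 - 3975) = 0 - 19489/17356 = -19489/17356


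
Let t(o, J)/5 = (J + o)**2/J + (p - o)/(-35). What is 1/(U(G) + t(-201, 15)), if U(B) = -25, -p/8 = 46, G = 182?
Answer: 7/80716 ≈ 8.6724e-5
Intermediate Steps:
p = -368 (p = -8*46 = -368)
t(o, J) = 368/7 + o/7 + 5*(J + o)**2/J (t(o, J) = 5*((J + o)**2/J + (-368 - o)/(-35)) = 5*((J + o)**2/J + (-368 - o)*(-1/35)) = 5*((J + o)**2/J + (368/35 + o/35)) = 5*(368/35 + o/35 + (J + o)**2/J) = 368/7 + o/7 + 5*(J + o)**2/J)
1/(U(G) + t(-201, 15)) = 1/(-25 + (1/7)*(35*(15 - 201)**2 + 15*(368 - 201))/15) = 1/(-25 + (1/7)*(1/15)*(35*(-186)**2 + 15*167)) = 1/(-25 + (1/7)*(1/15)*(35*34596 + 2505)) = 1/(-25 + (1/7)*(1/15)*(1210860 + 2505)) = 1/(-25 + (1/7)*(1/15)*1213365) = 1/(-25 + 80891/7) = 1/(80716/7) = 7/80716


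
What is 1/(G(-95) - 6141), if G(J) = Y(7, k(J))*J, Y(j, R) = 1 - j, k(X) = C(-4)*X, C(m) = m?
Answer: -1/5571 ≈ -0.00017950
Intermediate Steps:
k(X) = -4*X
G(J) = -6*J (G(J) = (1 - 1*7)*J = (1 - 7)*J = -6*J)
1/(G(-95) - 6141) = 1/(-6*(-95) - 6141) = 1/(570 - 6141) = 1/(-5571) = -1/5571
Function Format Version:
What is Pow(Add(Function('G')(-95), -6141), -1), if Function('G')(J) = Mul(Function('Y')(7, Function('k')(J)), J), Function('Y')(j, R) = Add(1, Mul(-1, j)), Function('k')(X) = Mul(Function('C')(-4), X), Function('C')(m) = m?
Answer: Rational(-1, 5571) ≈ -0.00017950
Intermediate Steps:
Function('k')(X) = Mul(-4, X)
Function('G')(J) = Mul(-6, J) (Function('G')(J) = Mul(Add(1, Mul(-1, 7)), J) = Mul(Add(1, -7), J) = Mul(-6, J))
Pow(Add(Function('G')(-95), -6141), -1) = Pow(Add(Mul(-6, -95), -6141), -1) = Pow(Add(570, -6141), -1) = Pow(-5571, -1) = Rational(-1, 5571)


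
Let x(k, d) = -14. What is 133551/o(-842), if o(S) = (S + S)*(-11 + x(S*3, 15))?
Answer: 133551/42100 ≈ 3.1722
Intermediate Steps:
o(S) = -50*S (o(S) = (S + S)*(-11 - 14) = (2*S)*(-25) = -50*S)
133551/o(-842) = 133551/((-50*(-842))) = 133551/42100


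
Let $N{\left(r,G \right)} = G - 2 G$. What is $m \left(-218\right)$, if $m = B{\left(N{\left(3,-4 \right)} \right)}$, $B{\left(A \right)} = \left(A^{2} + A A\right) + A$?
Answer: $-7848$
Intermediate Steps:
$N{\left(r,G \right)} = - G$
$B{\left(A \right)} = A + 2 A^{2}$ ($B{\left(A \right)} = \left(A^{2} + A^{2}\right) + A = 2 A^{2} + A = A + 2 A^{2}$)
$m = 36$ ($m = \left(-1\right) \left(-4\right) \left(1 + 2 \left(\left(-1\right) \left(-4\right)\right)\right) = 4 \left(1 + 2 \cdot 4\right) = 4 \left(1 + 8\right) = 4 \cdot 9 = 36$)
$m \left(-218\right) = 36 \left(-218\right) = -7848$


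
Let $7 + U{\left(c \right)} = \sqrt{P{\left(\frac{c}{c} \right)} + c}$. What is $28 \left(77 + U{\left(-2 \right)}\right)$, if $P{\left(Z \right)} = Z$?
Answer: $1960 + 28 i \approx 1960.0 + 28.0 i$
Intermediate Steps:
$U{\left(c \right)} = -7 + \sqrt{1 + c}$ ($U{\left(c \right)} = -7 + \sqrt{\frac{c}{c} + c} = -7 + \sqrt{1 + c}$)
$28 \left(77 + U{\left(-2 \right)}\right) = 28 \left(77 - \left(7 - \sqrt{1 - 2}\right)\right) = 28 \left(77 - \left(7 - \sqrt{-1}\right)\right) = 28 \left(77 - \left(7 - i\right)\right) = 28 \left(70 + i\right) = 1960 + 28 i$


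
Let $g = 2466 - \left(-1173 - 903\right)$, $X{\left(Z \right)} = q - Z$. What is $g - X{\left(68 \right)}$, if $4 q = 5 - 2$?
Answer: $\frac{18437}{4} \approx 4609.3$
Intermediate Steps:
$q = \frac{3}{4}$ ($q = \frac{5 - 2}{4} = \frac{1}{4} \cdot 3 = \frac{3}{4} \approx 0.75$)
$X{\left(Z \right)} = \frac{3}{4} - Z$
$g = 4542$ ($g = 2466 - -2076 = 2466 + 2076 = 4542$)
$g - X{\left(68 \right)} = 4542 - \left(\frac{3}{4} - 68\right) = 4542 - - \frac{269}{4} = 4542 + \frac{269}{4} = \frac{18437}{4}$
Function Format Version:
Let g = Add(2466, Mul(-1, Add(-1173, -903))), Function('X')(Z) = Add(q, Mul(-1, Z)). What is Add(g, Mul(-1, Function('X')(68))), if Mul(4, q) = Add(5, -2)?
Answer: Rational(18437, 4) ≈ 4609.3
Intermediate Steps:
q = Rational(3, 4) (q = Mul(Rational(1, 4), Add(5, -2)) = Mul(Rational(1, 4), 3) = Rational(3, 4) ≈ 0.75000)
Function('X')(Z) = Add(Rational(3, 4), Mul(-1, Z))
g = 4542 (g = Add(2466, Mul(-1, -2076)) = Add(2466, 2076) = 4542)
Add(g, Mul(-1, Function('X')(68))) = Add(4542, Mul(-1, Add(Rational(3, 4), Mul(-1, 68)))) = Add(4542, Mul(-1, Add(Rational(3, 4), -68))) = Add(4542, Mul(-1, Rational(-269, 4))) = Add(4542, Rational(269, 4)) = Rational(18437, 4)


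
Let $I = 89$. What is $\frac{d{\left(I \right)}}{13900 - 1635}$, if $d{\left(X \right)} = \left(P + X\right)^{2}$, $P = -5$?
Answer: $\frac{7056}{12265} \approx 0.5753$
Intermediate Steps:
$d{\left(X \right)} = \left(-5 + X\right)^{2}$
$\frac{d{\left(I \right)}}{13900 - 1635} = \frac{\left(-5 + 89\right)^{2}}{13900 - 1635} = \frac{84^{2}}{13900 - 1635} = \frac{7056}{12265}$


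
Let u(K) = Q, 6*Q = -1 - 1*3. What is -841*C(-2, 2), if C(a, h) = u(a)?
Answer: 1682/3 ≈ 560.67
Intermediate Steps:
Q = -2/3 (Q = (-1 - 1*3)/6 = (-1 - 3)/6 = (1/6)*(-4) = -2/3 ≈ -0.66667)
u(K) = -2/3
C(a, h) = -2/3
-841*C(-2, 2) = -841*(-2/3) = 1682/3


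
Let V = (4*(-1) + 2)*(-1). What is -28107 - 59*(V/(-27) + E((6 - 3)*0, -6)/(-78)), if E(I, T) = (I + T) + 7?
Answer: -19727515/702 ≈ -28102.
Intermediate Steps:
V = 2 (V = (-4 + 2)*(-1) = -2*(-1) = 2)
E(I, T) = 7 + I + T
-28107 - 59*(V/(-27) + E((6 - 3)*0, -6)/(-78)) = -28107 - 59*(2/(-27) + (7 + (6 - 3)*0 - 6)/(-78)) = -28107 - 59*(2*(-1/27) + (7 + 3*0 - 6)*(-1/78)) = -28107 - 59*(-2/27 + (7 + 0 - 6)*(-1/78)) = -28107 - 59*(-2/27 + 1*(-1/78)) = -28107 - 59*(-2/27 - 1/78) = -28107 - 59*(-61/702) = -28107 + 3599/702 = -19727515/702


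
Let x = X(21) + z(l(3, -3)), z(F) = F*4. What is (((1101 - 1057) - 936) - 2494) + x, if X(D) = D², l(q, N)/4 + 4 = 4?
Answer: -2945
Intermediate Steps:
l(q, N) = 0 (l(q, N) = -16 + 4*4 = -16 + 16 = 0)
z(F) = 4*F
x = 441 (x = 21² + 4*0 = 441 + 0 = 441)
(((1101 - 1057) - 936) - 2494) + x = (((1101 - 1057) - 936) - 2494) + 441 = ((44 - 936) - 2494) + 441 = (-892 - 2494) + 441 = -3386 + 441 = -2945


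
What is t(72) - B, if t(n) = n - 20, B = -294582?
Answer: 294634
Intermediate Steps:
t(n) = -20 + n
t(72) - B = (-20 + 72) - 1*(-294582) = 52 + 294582 = 294634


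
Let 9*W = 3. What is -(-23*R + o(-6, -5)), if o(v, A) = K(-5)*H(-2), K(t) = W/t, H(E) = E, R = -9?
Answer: -3107/15 ≈ -207.13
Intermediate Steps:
W = 1/3 (W = (1/9)*3 = 1/3 ≈ 0.33333)
K(t) = 1/(3*t)
o(v, A) = 2/15 (o(v, A) = ((1/3)/(-5))*(-2) = ((1/3)*(-1/5))*(-2) = -1/15*(-2) = 2/15)
-(-23*R + o(-6, -5)) = -(-23*(-9) + 2/15) = -(207 + 2/15) = -1*3107/15 = -3107/15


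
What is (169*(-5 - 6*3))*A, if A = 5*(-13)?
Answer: 252655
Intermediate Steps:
A = -65
(169*(-5 - 6*3))*A = (169*(-5 - 6*3))*(-65) = (169*(-5 - 18))*(-65) = (169*(-23))*(-65) = -3887*(-65) = 252655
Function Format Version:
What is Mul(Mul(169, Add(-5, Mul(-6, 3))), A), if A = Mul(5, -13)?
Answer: 252655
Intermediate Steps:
A = -65
Mul(Mul(169, Add(-5, Mul(-6, 3))), A) = Mul(Mul(169, Add(-5, Mul(-6, 3))), -65) = Mul(Mul(169, Add(-5, -18)), -65) = Mul(Mul(169, -23), -65) = Mul(-3887, -65) = 252655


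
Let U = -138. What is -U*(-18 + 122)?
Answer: 14352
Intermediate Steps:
-U*(-18 + 122) = -(-138)*(-18 + 122) = -(-138)*104 = -1*(-14352) = 14352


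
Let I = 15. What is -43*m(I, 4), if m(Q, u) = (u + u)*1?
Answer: -344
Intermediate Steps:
m(Q, u) = 2*u (m(Q, u) = (2*u)*1 = 2*u)
-43*m(I, 4) = -86*4 = -43*8 = -344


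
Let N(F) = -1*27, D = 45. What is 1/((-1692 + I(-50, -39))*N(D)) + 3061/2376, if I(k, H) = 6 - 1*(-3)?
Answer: 468341/363528 ≈ 1.2883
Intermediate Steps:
N(F) = -27
I(k, H) = 9 (I(k, H) = 6 + 3 = 9)
1/((-1692 + I(-50, -39))*N(D)) + 3061/2376 = 1/((-1692 + 9)*(-27)) + 3061/2376 = -1/27/(-1683) + 3061*(1/2376) = -1/1683*(-1/27) + 3061/2376 = 1/45441 + 3061/2376 = 468341/363528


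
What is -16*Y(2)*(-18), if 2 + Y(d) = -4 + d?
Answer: -1152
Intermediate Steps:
Y(d) = -6 + d (Y(d) = -2 + (-4 + d) = -6 + d)
-16*Y(2)*(-18) = -16*(-6 + 2)*(-18) = -16*(-4)*(-18) = 64*(-18) = -1152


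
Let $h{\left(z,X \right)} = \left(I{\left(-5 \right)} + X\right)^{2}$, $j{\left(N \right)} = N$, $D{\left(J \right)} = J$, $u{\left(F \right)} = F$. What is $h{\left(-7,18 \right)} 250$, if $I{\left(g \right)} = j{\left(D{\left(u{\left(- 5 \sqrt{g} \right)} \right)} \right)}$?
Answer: $49750 - 45000 i \sqrt{5} \approx 49750.0 - 1.0062 \cdot 10^{5} i$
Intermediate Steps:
$I{\left(g \right)} = - 5 \sqrt{g}$
$h{\left(z,X \right)} = \left(X - 5 i \sqrt{5}\right)^{2}$ ($h{\left(z,X \right)} = \left(- 5 \sqrt{-5} + X\right)^{2} = \left(- 5 i \sqrt{5} + X\right)^{2} = \left(X - 5 i \sqrt{5}\right)^{2}$)
$h{\left(-7,18 \right)} 250 = \left(18 - 5 i \sqrt{5}\right)^{2} \cdot 250 = 250 \left(18 - 5 i \sqrt{5}\right)^{2}$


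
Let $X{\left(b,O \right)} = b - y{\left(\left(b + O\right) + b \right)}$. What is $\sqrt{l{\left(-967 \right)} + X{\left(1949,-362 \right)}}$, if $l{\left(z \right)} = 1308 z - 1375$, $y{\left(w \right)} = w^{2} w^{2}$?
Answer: $i \sqrt{156332412127878} \approx 1.2503 \cdot 10^{7} i$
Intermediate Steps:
$y{\left(w \right)} = w^{4}$
$X{\left(b,O \right)} = b - \left(O + 2 b\right)^{4}$ ($X{\left(b,O \right)} = b - \left(\left(b + O\right) + b\right)^{4} = b - \left(\left(O + b\right) + b\right)^{4} = b - \left(O + 2 b\right)^{4}$)
$l{\left(z \right)} = -1375 + 1308 z$
$\sqrt{l{\left(-967 \right)} + X{\left(1949,-362 \right)}} = \sqrt{\left(-1375 + 1308 \left(-967\right)\right) + \left(1949 - \left(-362 + 2 \cdot 1949\right)^{4}\right)} = \sqrt{\left(-1375 - 1264836\right) + \left(1949 - \left(-362 + 3898\right)^{4}\right)} = \sqrt{-1266211 + \left(1949 - 3536^{4}\right)} = \sqrt{-1266211 + \left(1949 - 156332410863616\right)} = \sqrt{-1266211 - 156332410861667} = \sqrt{-156332412127878} = i \sqrt{156332412127878}$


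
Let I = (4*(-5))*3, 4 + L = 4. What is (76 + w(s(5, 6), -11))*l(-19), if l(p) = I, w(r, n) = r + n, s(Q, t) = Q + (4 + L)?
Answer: -4440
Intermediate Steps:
L = 0 (L = -4 + 4 = 0)
s(Q, t) = 4 + Q (s(Q, t) = Q + (4 + 0) = Q + 4 = 4 + Q)
w(r, n) = n + r
I = -60 (I = -20*3 = -60)
l(p) = -60
(76 + w(s(5, 6), -11))*l(-19) = (76 + (-11 + (4 + 5)))*(-60) = (76 + (-11 + 9))*(-60) = (76 - 2)*(-60) = 74*(-60) = -4440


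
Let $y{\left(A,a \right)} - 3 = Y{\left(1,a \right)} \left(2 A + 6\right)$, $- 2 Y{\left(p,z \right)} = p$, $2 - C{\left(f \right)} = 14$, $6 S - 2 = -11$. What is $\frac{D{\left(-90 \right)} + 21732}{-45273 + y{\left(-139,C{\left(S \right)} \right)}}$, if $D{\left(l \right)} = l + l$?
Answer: $- \frac{10776}{22567} \approx -0.47751$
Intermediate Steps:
$S = - \frac{3}{2}$ ($S = \frac{1}{3} + \frac{1}{6} \left(-11\right) = \frac{1}{3} - \frac{11}{6} = - \frac{3}{2} \approx -1.5$)
$C{\left(f \right)} = -12$ ($C{\left(f \right)} = 2 - 14 = -12$)
$Y{\left(p,z \right)} = - \frac{p}{2}$
$y{\left(A,a \right)} = - A$ ($y{\left(A,a \right)} = 3 + \left(- \frac{1}{2}\right) 1 \left(2 A + 6\right) = 3 - \frac{6 + 2 A}{2} = 3 - \left(3 + A\right) = - A$)
$D{\left(l \right)} = 2 l$
$\frac{D{\left(-90 \right)} + 21732}{-45273 + y{\left(-139,C{\left(S \right)} \right)}} = \frac{2 \left(-90\right) + 21732}{-45273 - -139} = \frac{-180 + 21732}{-45273 + 139} = \frac{21552}{-45134} = 21552 \left(- \frac{1}{45134}\right) = - \frac{10776}{22567}$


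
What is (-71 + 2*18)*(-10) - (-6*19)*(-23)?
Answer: -2272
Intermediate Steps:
(-71 + 2*18)*(-10) - (-6*19)*(-23) = (-71 + 36)*(-10) - (-114)*(-23) = -35*(-10) - 1*2622 = 350 - 2622 = -2272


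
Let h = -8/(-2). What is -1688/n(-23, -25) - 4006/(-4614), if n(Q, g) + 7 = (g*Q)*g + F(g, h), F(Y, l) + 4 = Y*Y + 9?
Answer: 1309978/1321911 ≈ 0.99097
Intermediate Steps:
h = 4 (h = -8*(-1/2) = 4)
F(Y, l) = 5 + Y**2 (F(Y, l) = -4 + (Y*Y + 9) = -4 + (Y**2 + 9) = -4 + (9 + Y**2) = 5 + Y**2)
n(Q, g) = -2 + g**2 + Q*g**2 (n(Q, g) = -7 + ((g*Q)*g + (5 + g**2)) = -7 + ((Q*g)*g + (5 + g**2)) = -7 + (Q*g**2 + (5 + g**2)) = -7 + (5 + g**2 + Q*g**2) = -2 + g**2 + Q*g**2)
-1688/n(-23, -25) - 4006/(-4614) = -1688/(-2 + (-25)**2 - 23*(-25)**2) - 4006/(-4614) = -1688/(-2 + 625 - 23*625) - 4006*(-1/4614) = -1688/(-2 + 625 - 14375) + 2003/2307 = -1688/(-13752) + 2003/2307 = -1688*(-1/13752) + 2003/2307 = 211/1719 + 2003/2307 = 1309978/1321911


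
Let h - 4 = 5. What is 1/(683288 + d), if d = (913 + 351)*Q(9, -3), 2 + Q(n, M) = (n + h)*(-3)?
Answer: 1/612504 ≈ 1.6326e-6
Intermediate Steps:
h = 9 (h = 4 + 5 = 9)
Q(n, M) = -29 - 3*n (Q(n, M) = -2 + (n + 9)*(-3) = -2 + (9 + n)*(-3) = -2 + (-27 - 3*n) = -29 - 3*n)
d = -70784 (d = (913 + 351)*(-29 - 3*9) = 1264*(-29 - 27) = 1264*(-56) = -70784)
1/(683288 + d) = 1/(683288 - 70784) = 1/612504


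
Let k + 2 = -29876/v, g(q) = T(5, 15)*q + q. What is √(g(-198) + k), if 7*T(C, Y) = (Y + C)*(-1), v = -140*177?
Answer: √14081662455/6195 ≈ 19.155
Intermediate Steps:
v = -24780
T(C, Y) = -C/7 - Y/7 (T(C, Y) = ((Y + C)*(-1))/7 = ((C + Y)*(-1))/7 = (-C - Y)/7 = -C/7 - Y/7)
g(q) = -13*q/7 (g(q) = (-⅐*5 - ⅐*15)*q + q = (-5/7 - 15/7)*q + q = -20*q/7 + q = -13*q/7)
k = -703/885 (k = -2 - 29876/(-24780) = -2 - 29876*(-1/24780) = -2 + 1067/885 = -703/885 ≈ -0.79435)
√(g(-198) + k) = √(-13/7*(-198) - 703/885) = √(2574/7 - 703/885) = √(2273069/6195) = √14081662455/6195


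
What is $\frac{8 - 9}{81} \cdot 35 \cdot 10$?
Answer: $- \frac{350}{81} \approx -4.321$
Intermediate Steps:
$\frac{8 - 9}{81} \cdot 35 \cdot 10 = \left(8 - 9\right) \frac{1}{81} \cdot 35 \cdot 10 = \left(-1\right) \frac{1}{81} \cdot 35 \cdot 10 = \left(- \frac{1}{81}\right) 35 \cdot 10 = \left(- \frac{35}{81}\right) 10 = - \frac{350}{81}$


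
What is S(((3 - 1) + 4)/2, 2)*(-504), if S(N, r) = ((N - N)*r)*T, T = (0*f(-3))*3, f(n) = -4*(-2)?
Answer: 0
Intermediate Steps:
f(n) = 8
T = 0 (T = (0*8)*3 = 0*3 = 0)
S(N, r) = 0 (S(N, r) = ((N - N)*r)*0 = (0*r)*0 = 0*0 = 0)
S(((3 - 1) + 4)/2, 2)*(-504) = 0*(-504) = 0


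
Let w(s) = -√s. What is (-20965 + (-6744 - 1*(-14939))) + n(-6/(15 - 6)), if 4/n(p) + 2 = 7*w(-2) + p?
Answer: 14*(-19155*√2 + 7298*I)/(-8*I + 21*√2) ≈ -12770.0 + 0.37673*I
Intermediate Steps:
n(p) = 4/(-2 + p - 7*I*√2) (n(p) = 4/(-2 + (7*(-√(-2)) + p)) = 4/(-2 + (7*(-I*√2) + p)) = 4/(-2 + (-7*I*√2 + p)) = 4/(-2 + (p - 7*I*√2)) = 4/(-2 + p - 7*I*√2))
(-20965 + (-6744 - 1*(-14939))) + n(-6/(15 - 6)) = (-20965 + (-6744 - 1*(-14939))) + 4/(-2 - 6/(15 - 6) - 7*I*√2) = (-20965 + (-6744 + 14939)) + 4/(-2 - 6/9 - 7*I*√2) = (-20965 + 8195) + 4/(-2 - 6*⅑ - 7*I*√2) = -12770 + 4/(-2 - ⅔ - 7*I*√2) = -12770 + 4/(-8/3 - 7*I*√2)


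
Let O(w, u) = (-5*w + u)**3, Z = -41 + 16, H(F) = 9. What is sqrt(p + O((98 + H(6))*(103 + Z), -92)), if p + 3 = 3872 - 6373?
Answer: 8*I*sqrt(1142968914793) ≈ 8.5528e+6*I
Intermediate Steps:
Z = -25
p = -2504 (p = -3 + (3872 - 6373) = -3 - 2501 = -2504)
O(w, u) = (u - 5*w)**3
sqrt(p + O((98 + H(6))*(103 + Z), -92)) = sqrt(-2504 + (-92 - 5*(98 + 9)*(103 - 25))**3) = sqrt(-2504 + (-92 - 535*78)**3) = sqrt(-2504 + (-92 - 5*8346)**3) = sqrt(-2504 + (-92 - 41730)**3) = sqrt(-2504 + (-41822)**3) = sqrt(-2504 - 73150010544248) = sqrt(-73150010546752) = 8*I*sqrt(1142968914793)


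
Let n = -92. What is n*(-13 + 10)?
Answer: 276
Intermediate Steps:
n*(-13 + 10) = -92*(-13 + 10) = -92*(-3) = 276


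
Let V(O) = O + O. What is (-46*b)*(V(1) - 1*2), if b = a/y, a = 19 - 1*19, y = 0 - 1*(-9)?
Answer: 0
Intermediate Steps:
y = 9 (y = 0 + 9 = 9)
a = 0 (a = 19 - 19 = 0)
V(O) = 2*O
b = 0 (b = 0/9 = 0*(1/9) = 0)
(-46*b)*(V(1) - 1*2) = (-46*0)*(2*1 - 1*2) = 0*(2 - 2) = 0*0 = 0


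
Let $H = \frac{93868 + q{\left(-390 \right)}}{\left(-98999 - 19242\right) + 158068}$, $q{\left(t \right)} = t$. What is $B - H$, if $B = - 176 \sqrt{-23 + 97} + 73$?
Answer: $\frac{2813893}{39827} - 176 \sqrt{74} \approx -1443.4$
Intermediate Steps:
$B = 73 - 176 \sqrt{74}$ ($B = - 176 \sqrt{74} + 73 = 73 - 176 \sqrt{74} \approx -1441.0$)
$H = \frac{93478}{39827}$ ($H = \frac{93868 - 390}{\left(-98999 - 19242\right) + 158068} = \frac{93478}{-118241 + 158068} = \frac{93478}{39827} \approx 2.3471$)
$B - H = \left(73 - 176 \sqrt{74}\right) - \frac{93478}{39827} = \frac{2813893}{39827} - 176 \sqrt{74}$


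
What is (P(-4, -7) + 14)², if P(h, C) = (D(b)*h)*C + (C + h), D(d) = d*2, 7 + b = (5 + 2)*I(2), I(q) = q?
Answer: 156025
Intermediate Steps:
b = 7 (b = -7 + (5 + 2)*2 = -7 + 7*2 = -7 + 14 = 7)
D(d) = 2*d
P(h, C) = C + h + 14*C*h (P(h, C) = ((2*7)*h)*C + (C + h) = (14*h)*C + (C + h) = 14*C*h + (C + h) = C + h + 14*C*h)
(P(-4, -7) + 14)² = ((-7 - 4 + 14*(-7)*(-4)) + 14)² = ((-7 - 4 + 392) + 14)² = (381 + 14)² = 395² = 156025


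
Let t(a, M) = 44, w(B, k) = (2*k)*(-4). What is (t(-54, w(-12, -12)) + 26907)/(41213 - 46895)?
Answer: -26951/5682 ≈ -4.7432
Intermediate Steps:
w(B, k) = -8*k
(t(-54, w(-12, -12)) + 26907)/(41213 - 46895) = (44 + 26907)/(41213 - 46895) = 26951/(-5682) = 26951*(-1/5682) = -26951/5682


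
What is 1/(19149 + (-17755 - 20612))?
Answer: -1/19218 ≈ -5.2035e-5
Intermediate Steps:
1/(19149 + (-17755 - 20612)) = 1/(19149 - 38367) = 1/(-19218) = -1/19218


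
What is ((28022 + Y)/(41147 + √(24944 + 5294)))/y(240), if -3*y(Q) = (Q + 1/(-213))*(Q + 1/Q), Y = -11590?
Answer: -34563638004480/1661727146275634183 + 840003840*√30238/1661727146275634183 ≈ -2.0712e-5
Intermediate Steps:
y(Q) = -(-1/213 + Q)*(Q + 1/Q)/3 (y(Q) = -(Q + 1/(-213))*(Q + 1/Q)/3 = -(Q - 1/213)*(Q + 1/Q)/3 = -(-1/213 + Q)*(Q + 1/Q)/3)
((28022 + Y)/(41147 + √(24944 + 5294)))/y(240) = ((28022 - 11590)/(41147 + √(24944 + 5294)))/(((1/639)*(1 - 1*240*(213 - 1*240 + 213*240²))/240)) = (16432/(41147 + √30238))/(((1/639)*(1/240)*(1 - 1*240*(213 - 240 + 213*57600)))) = (16432/(41147 + √30238))/(((1/639)*(1/240)*(1 - 1*240*(213 - 240 + 12268800)))) = (16432/(41147 + √30238))/(((1/639)*(1/240)*(1 - 1*240*12268773))) = (16432/(41147 + √30238))/(((1/639)*(1/240)*(1 - 2944505520))) = (16432/(41147 + √30238))/(((1/639)*(1/240)*(-2944505519))) = (16432/(41147 + √30238))/(-2944505519/153360) = (16432/(41147 + √30238))*(-153360/2944505519) = -2520011520/(2944505519*(41147 + √30238))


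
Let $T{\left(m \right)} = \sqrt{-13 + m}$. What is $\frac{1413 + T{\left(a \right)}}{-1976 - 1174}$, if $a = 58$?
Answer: $- \frac{157}{350} - \frac{\sqrt{5}}{1050} \approx -0.4507$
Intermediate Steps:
$\frac{1413 + T{\left(a \right)}}{-1976 - 1174} = \frac{1413 + \sqrt{-13 + 58}}{-1976 - 1174} = \frac{1413 + \sqrt{45}}{-3150} = \left(1413 + 3 \sqrt{5}\right) \left(- \frac{1}{3150}\right) = - \frac{157}{350} - \frac{\sqrt{5}}{1050}$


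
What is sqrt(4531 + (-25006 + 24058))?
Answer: sqrt(3583) ≈ 59.858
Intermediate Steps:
sqrt(4531 + (-25006 + 24058)) = sqrt(4531 - 948) = sqrt(3583)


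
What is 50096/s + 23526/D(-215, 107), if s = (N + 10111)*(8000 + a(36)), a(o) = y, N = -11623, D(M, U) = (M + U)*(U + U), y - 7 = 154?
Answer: -674665037/660159612 ≈ -1.0220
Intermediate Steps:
y = 161 (y = 7 + 154 = 161)
D(M, U) = 2*U*(M + U) (D(M, U) = (M + U)*(2*U) = 2*U*(M + U))
a(o) = 161
s = -12339432 (s = (-11623 + 10111)*(8000 + 161) = -1512*8161 = -12339432)
50096/s + 23526/D(-215, 107) = 50096/(-12339432) + 23526/((2*107*(-215 + 107))) = 50096*(-1/12339432) + 23526/((2*107*(-108))) = -6262/1542429 + 23526/(-23112) = -6262/1542429 + 23526*(-1/23112) = -6262/1542429 - 1307/1284 = -674665037/660159612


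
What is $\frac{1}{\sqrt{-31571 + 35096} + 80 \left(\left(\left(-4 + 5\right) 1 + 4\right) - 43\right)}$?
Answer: $- \frac{608}{1847615} - \frac{\sqrt{141}}{1847615} \approx -0.0003355$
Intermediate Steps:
$\frac{1}{\sqrt{-31571 + 35096} + 80 \left(\left(\left(-4 + 5\right) 1 + 4\right) - 43\right)} = \frac{1}{\sqrt{3525} + 80 \left(\left(1 \cdot 1 + 4\right) - 43\right)} = \frac{1}{5 \sqrt{141} + 80 \left(\left(1 + 4\right) - 43\right)} = \frac{1}{5 \sqrt{141} + 80 \left(5 - 43\right)} = \frac{1}{5 \sqrt{141} + 80 \left(-38\right)} = \frac{1}{5 \sqrt{141} - 3040} = \frac{1}{-3040 + 5 \sqrt{141}}$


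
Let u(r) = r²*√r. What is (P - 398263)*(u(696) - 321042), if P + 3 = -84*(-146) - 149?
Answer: 123970689342 - 374115445632*√174 ≈ -4.8110e+12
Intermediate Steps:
P = 12112 (P = -3 + (-84*(-146) - 149) = -3 + (12264 - 149) = -3 + 12115 = 12112)
u(r) = r^(5/2)
(P - 398263)*(u(696) - 321042) = (12112 - 398263)*(696^(5/2) - 321042) = -386151*(968832*√174 - 321042) = -386151*(-321042 + 968832*√174) = 123970689342 - 374115445632*√174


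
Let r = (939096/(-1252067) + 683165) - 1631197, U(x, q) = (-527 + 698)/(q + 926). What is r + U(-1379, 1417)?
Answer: -927047335720621/977864327 ≈ -9.4803e+5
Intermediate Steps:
U(x, q) = 171/(926 + q)
r = -1187000521240/1252067 (r = (939096*(-1/1252067) + 683165) - 1631197 = (-939096/1252067 + 683165) - 1631197 = 855367412959/1252067 - 1631197 = -1187000521240/1252067 ≈ -9.4803e+5)
r + U(-1379, 1417) = -1187000521240/1252067 + 171/(926 + 1417) = -1187000521240/1252067 + 171/2343 = -1187000521240/1252067 + 171*(1/2343) = -1187000521240/1252067 + 57/781 = -927047335720621/977864327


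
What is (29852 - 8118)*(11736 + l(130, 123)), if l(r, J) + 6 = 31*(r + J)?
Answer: 425399582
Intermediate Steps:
l(r, J) = -6 + 31*J + 31*r (l(r, J) = -6 + 31*(r + J) = -6 + 31*(J + r) = -6 + (31*J + 31*r) = -6 + 31*J + 31*r)
(29852 - 8118)*(11736 + l(130, 123)) = (29852 - 8118)*(11736 + (-6 + 31*123 + 31*130)) = 21734*(11736 + (-6 + 3813 + 4030)) = 21734*(11736 + 7837) = 21734*19573 = 425399582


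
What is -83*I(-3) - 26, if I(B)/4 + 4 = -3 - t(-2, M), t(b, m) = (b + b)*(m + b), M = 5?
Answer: -1686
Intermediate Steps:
t(b, m) = 2*b*(b + m) (t(b, m) = (2*b)*(b + m) = 2*b*(b + m))
I(B) = 20 (I(B) = -16 + 4*(-3 - 2*(-2)*(-2 + 5)) = -16 + 4*(-3 - 2*(-2)*3) = -16 + 4*(-3 - 1*(-12)) = -16 + 4*(-3 + 12) = -16 + 4*9 = -16 + 36 = 20)
-83*I(-3) - 26 = -83*20 - 26 = -1660 - 26 = -1686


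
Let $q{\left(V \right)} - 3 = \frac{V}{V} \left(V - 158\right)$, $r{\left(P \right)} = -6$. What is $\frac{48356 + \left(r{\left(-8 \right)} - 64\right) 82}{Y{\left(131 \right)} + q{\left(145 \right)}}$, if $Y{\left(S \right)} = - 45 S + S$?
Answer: $- \frac{21308}{2887} \approx -7.3807$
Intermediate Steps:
$Y{\left(S \right)} = - 44 S$
$q{\left(V \right)} = -155 + V$ ($q{\left(V \right)} = 3 + \frac{V}{V} \left(V - 158\right) = 3 + 1 \left(-158 + V\right) = 3 + \left(-158 + V\right) = -155 + V$)
$\frac{48356 + \left(r{\left(-8 \right)} - 64\right) 82}{Y{\left(131 \right)} + q{\left(145 \right)}} = \frac{48356 + \left(-6 - 64\right) 82}{\left(-44\right) 131 + \left(-155 + 145\right)} = \frac{48356 - 5740}{-5764 - 10} = \frac{48356 - 5740}{-5774} = 42616 \left(- \frac{1}{5774}\right) = - \frac{21308}{2887}$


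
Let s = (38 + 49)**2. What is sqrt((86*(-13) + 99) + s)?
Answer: 5*sqrt(262) ≈ 80.932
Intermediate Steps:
s = 7569 (s = 87**2 = 7569)
sqrt((86*(-13) + 99) + s) = sqrt((86*(-13) + 99) + 7569) = sqrt((-1118 + 99) + 7569) = sqrt(-1019 + 7569) = sqrt(6550) = 5*sqrt(262)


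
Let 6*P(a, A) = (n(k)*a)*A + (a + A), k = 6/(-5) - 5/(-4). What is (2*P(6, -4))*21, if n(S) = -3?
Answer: 518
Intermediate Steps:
k = 1/20 (k = 6*(-⅕) - 5*(-¼) = -6/5 + 5/4 = 1/20 ≈ 0.050000)
P(a, A) = A/6 + a/6 - A*a/2 (P(a, A) = ((-3*a)*A + (a + A))/6 = (-3*A*a + (A + a))/6 = (A + a - 3*A*a)/6 = A/6 + a/6 - A*a/2)
(2*P(6, -4))*21 = (2*((⅙)*(-4) + (⅙)*6 - ½*(-4)*6))*21 = (2*(-⅔ + 1 + 12))*21 = (2*(37/3))*21 = (74/3)*21 = 518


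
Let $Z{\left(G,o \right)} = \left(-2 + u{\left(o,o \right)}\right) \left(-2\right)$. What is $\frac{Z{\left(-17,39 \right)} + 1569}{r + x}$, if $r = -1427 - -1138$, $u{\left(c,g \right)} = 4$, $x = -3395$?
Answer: $- \frac{1565}{3684} \approx -0.42481$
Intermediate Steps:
$r = -289$ ($r = -1427 + 1138 = -289$)
$Z{\left(G,o \right)} = -4$ ($Z{\left(G,o \right)} = \left(-2 + 4\right) \left(-2\right) = 2 \left(-2\right) = -4$)
$\frac{Z{\left(-17,39 \right)} + 1569}{r + x} = \frac{-4 + 1569}{-289 - 3395} = \frac{1565}{-3684} = 1565 \left(- \frac{1}{3684}\right) = - \frac{1565}{3684}$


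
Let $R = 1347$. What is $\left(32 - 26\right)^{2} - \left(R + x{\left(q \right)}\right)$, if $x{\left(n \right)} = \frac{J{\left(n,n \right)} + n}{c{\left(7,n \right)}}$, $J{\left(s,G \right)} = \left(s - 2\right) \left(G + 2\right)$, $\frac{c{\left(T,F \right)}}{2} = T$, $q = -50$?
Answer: $- \frac{10400}{7} \approx -1485.7$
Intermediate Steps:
$c{\left(T,F \right)} = 2 T$
$J{\left(s,G \right)} = \left(-2 + s\right) \left(2 + G\right)$
$x{\left(n \right)} = - \frac{2}{7} + \frac{n}{14} + \frac{n^{2}}{14}$ ($x{\left(n \right)} = \frac{\left(-4 - 2 n + 2 n + n n\right) + n}{2 \cdot 7} = \frac{\left(-4 - 2 n + 2 n + n^{2}\right) + n}{14} = \left(\left(-4 + n^{2}\right) + n\right) \frac{1}{14} = \left(-4 + n + n^{2}\right) \frac{1}{14} = - \frac{2}{7} + \frac{n}{14} + \frac{n^{2}}{14}$)
$\left(32 - 26\right)^{2} - \left(R + x{\left(q \right)}\right) = \left(32 - 26\right)^{2} - \left(1347 + \left(- \frac{2}{7} + \frac{1}{14} \left(-50\right) + \frac{\left(-50\right)^{2}}{14}\right)\right) = 6^{2} - \left(1347 - - \frac{1223}{7}\right) = 36 - \left(1347 - - \frac{1223}{7}\right) = 36 - \left(1347 + \frac{1223}{7}\right) = 36 - \frac{10652}{7} = - \frac{10400}{7}$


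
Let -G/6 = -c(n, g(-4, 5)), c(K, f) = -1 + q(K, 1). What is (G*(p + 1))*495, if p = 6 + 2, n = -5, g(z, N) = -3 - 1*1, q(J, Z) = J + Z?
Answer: -133650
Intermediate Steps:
g(z, N) = -4 (g(z, N) = -3 - 1 = -4)
p = 8
c(K, f) = K (c(K, f) = -1 + (K + 1) = -1 + (1 + K) = K)
G = -30 (G = -(-6)*(-5) = -6*5 = -30)
(G*(p + 1))*495 = -30*(8 + 1)*495 = -30*9*495 = -270*495 = -133650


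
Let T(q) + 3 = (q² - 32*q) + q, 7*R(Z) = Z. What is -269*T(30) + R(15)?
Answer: 62154/7 ≈ 8879.1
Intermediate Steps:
R(Z) = Z/7
T(q) = -3 + q² - 31*q (T(q) = -3 + ((q² - 32*q) + q) = -3 + (q² - 31*q) = -3 + q² - 31*q)
-269*T(30) + R(15) = -269*(-3 + 30² - 31*30) + (⅐)*15 = -269*(-3 + 900 - 930) + 15/7 = -269*(-33) + 15/7 = 8877 + 15/7 = 62154/7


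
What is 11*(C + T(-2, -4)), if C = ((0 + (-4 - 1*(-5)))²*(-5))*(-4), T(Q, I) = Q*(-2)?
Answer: 264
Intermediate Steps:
T(Q, I) = -2*Q
C = 20 (C = ((0 + (-4 + 5))²*(-5))*(-4) = ((0 + 1)²*(-5))*(-4) = (1²*(-5))*(-4) = (1*(-5))*(-4) = -5*(-4) = 20)
11*(C + T(-2, -4)) = 11*(20 - 2*(-2)) = 11*(20 + 4) = 11*24 = 264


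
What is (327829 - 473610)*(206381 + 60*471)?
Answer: -34206199621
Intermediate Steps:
(327829 - 473610)*(206381 + 60*471) = -145781*(206381 + 28260) = -145781*234641 = -34206199621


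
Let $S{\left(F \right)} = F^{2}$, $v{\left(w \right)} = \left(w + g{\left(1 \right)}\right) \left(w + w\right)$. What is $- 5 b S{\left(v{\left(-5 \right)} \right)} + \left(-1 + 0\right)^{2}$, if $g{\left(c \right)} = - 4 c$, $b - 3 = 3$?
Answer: $-242999$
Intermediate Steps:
$b = 6$ ($b = 3 + 3 = 6$)
$v{\left(w \right)} = 2 w \left(-4 + w\right)$ ($v{\left(w \right)} = \left(w - 4\right) \left(w + w\right) = \left(w - 4\right) 2 w = \left(-4 + w\right) 2 w = 2 w \left(-4 + w\right)$)
$- 5 b S{\left(v{\left(-5 \right)} \right)} + \left(-1 + 0\right)^{2} = \left(-5\right) 6 \left(2 \left(-5\right) \left(-4 - 5\right)\right)^{2} + \left(-1 + 0\right)^{2} = - 30 \left(2 \left(-5\right) \left(-9\right)\right)^{2} + \left(-1\right)^{2} = - 30 \cdot 90^{2} + 1 = \left(-30\right) 8100 + 1 = -243000 + 1 = -242999$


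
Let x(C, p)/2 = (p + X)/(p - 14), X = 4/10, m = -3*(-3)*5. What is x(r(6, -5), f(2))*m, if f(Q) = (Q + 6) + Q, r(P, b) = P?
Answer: -234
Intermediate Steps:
m = 45 (m = 9*5 = 45)
X = 2/5 (X = 4*(1/10) = 2/5 ≈ 0.40000)
f(Q) = 6 + 2*Q (f(Q) = (6 + Q) + Q = 6 + 2*Q)
x(C, p) = 2*(2/5 + p)/(-14 + p) (x(C, p) = 2*((p + 2/5)/(p - 14)) = 2*((2/5 + p)/(-14 + p)) = 2*(2/5 + p)/(-14 + p))
x(r(6, -5), f(2))*m = (2*(2 + 5*(6 + 2*2))/(5*(-14 + (6 + 2*2))))*45 = (2*(2 + 5*(6 + 4))/(5*(-14 + (6 + 4))))*45 = (2*(2 + 5*10)/(5*(-14 + 10)))*45 = ((2/5)*(2 + 50)/(-4))*45 = ((2/5)*(-1/4)*52)*45 = -26/5*45 = -234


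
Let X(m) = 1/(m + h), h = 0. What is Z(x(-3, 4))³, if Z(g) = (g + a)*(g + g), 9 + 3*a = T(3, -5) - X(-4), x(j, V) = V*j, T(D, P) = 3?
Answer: 37259704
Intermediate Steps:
X(m) = 1/m (X(m) = 1/(m + 0) = 1/m)
a = -23/12 (a = -3 + (3 - 1/(-4))/3 = -3 + (3 - 1*(-¼))/3 = -3 + (3 + ¼)/3 = -3 + (⅓)*(13/4) = -3 + 13/12 = -23/12 ≈ -1.9167)
Z(g) = 2*g*(-23/12 + g) (Z(g) = (g - 23/12)*(g + g) = (-23/12 + g)*(2*g) = 2*g*(-23/12 + g))
Z(x(-3, 4))³ = ((4*(-3))*(-23 + 12*(4*(-3)))/6)³ = ((⅙)*(-12)*(-23 + 12*(-12)))³ = ((⅙)*(-12)*(-23 - 144))³ = ((⅙)*(-12)*(-167))³ = 334³ = 37259704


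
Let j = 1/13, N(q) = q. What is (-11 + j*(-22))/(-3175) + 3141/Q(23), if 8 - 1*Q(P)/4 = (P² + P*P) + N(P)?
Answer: -25787319/35430460 ≈ -0.72783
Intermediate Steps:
j = 1/13 ≈ 0.076923
Q(P) = 32 - 8*P² - 4*P (Q(P) = 32 - 4*((P² + P*P) + P) = 32 - 4*((P² + P²) + P) = 32 - 4*(2*P² + P) = 32 - 4*(P + 2*P²) = 32 + (-8*P² - 4*P) = 32 - 8*P² - 4*P)
(-11 + j*(-22))/(-3175) + 3141/Q(23) = (-11 + (1/13)*(-22))/(-3175) + 3141/(32 - 8*23² - 4*23) = (-11 - 22/13)*(-1/3175) + 3141/(32 - 8*529 - 92) = -165/13*(-1/3175) + 3141/(32 - 4232 - 92) = 33/8255 + 3141/(-4292) = 33/8255 + 3141*(-1/4292) = 33/8255 - 3141/4292 = -25787319/35430460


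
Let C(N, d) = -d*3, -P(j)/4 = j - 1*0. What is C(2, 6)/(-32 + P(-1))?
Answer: 9/14 ≈ 0.64286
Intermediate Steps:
P(j) = -4*j (P(j) = -4*(j - 1*0) = -4*(j + 0) = -4*j)
C(N, d) = -3*d
C(2, 6)/(-32 + P(-1)) = (-3*6)/(-32 - 4*(-1)) = -18/(-32 + 4) = -18/(-28) = -1/28*(-18) = 9/14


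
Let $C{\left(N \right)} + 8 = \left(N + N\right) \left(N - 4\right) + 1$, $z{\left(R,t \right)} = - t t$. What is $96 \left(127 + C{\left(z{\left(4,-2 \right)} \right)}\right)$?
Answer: $17664$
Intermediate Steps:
$z{\left(R,t \right)} = - t^{2}$
$C{\left(N \right)} = -7 + 2 N \left(-4 + N\right)$ ($C{\left(N \right)} = -8 + \left(\left(N + N\right) \left(N - 4\right) + 1\right) = -8 + \left(2 N \left(-4 + N\right) + 1\right) = -8 + \left(1 + 2 N \left(-4 + N\right)\right) = -7 + 2 N \left(-4 + N\right)$)
$96 \left(127 + C{\left(z{\left(4,-2 \right)} \right)}\right) = 96 \left(127 - \left(7 - 32 + 8 \left(-1\right) \left(-2\right)^{2}\right)\right) = 96 \left(127 - \left(7 - 32 + 8 \left(-1\right) 4\right)\right) = 96 \left(127 - \left(-25 - 32\right)\right) = 96 \left(127 + \left(-7 + 32 + 2 \cdot 16\right)\right) = 96 \left(127 + \left(-7 + 32 + 32\right)\right) = 96 \left(127 + 57\right) = 96 \cdot 184 = 17664$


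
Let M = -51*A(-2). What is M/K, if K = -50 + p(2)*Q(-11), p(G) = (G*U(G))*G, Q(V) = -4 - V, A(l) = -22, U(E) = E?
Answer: 187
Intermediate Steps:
p(G) = G**3 (p(G) = (G*G)*G = G**2*G = G**3)
M = 1122 (M = -51*(-22) = 1122)
K = 6 (K = -50 + 2**3*(-4 - 1*(-11)) = -50 + 8*(-4 + 11) = -50 + 8*7 = -50 + 56 = 6)
M/K = 1122/6 = 1122*(1/6) = 187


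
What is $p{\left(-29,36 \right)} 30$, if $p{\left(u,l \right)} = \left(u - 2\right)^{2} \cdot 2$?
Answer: $57660$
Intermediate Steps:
$p{\left(u,l \right)} = 2 \left(-2 + u\right)^{2}$ ($p{\left(u,l \right)} = \left(-2 + u\right)^{2} \cdot 2 = 2 \left(-2 + u\right)^{2}$)
$p{\left(-29,36 \right)} 30 = 2 \left(-2 - 29\right)^{2} \cdot 30 = 2 \left(-31\right)^{2} \cdot 30 = 2 \cdot 961 \cdot 30 = 1922 \cdot 30 = 57660$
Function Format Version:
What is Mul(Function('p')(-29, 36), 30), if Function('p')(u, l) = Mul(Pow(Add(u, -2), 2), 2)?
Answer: 57660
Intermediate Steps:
Function('p')(u, l) = Mul(2, Pow(Add(-2, u), 2)) (Function('p')(u, l) = Mul(Pow(Add(-2, u), 2), 2) = Mul(2, Pow(Add(-2, u), 2)))
Mul(Function('p')(-29, 36), 30) = Mul(Mul(2, Pow(Add(-2, -29), 2)), 30) = Mul(Mul(2, Pow(-31, 2)), 30) = Mul(Mul(2, 961), 30) = Mul(1922, 30) = 57660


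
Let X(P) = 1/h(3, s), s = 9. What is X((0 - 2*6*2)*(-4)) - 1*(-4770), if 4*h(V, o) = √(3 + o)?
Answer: 4770 + 2*√3/3 ≈ 4771.2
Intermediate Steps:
h(V, o) = √(3 + o)/4
X(P) = 2*√3/3 (X(P) = 1/(√(3 + 9)/4) = 1/(√12/4) = 1/((2*√3)/4) = 1/(√3/2) = 2*√3/3)
X((0 - 2*6*2)*(-4)) - 1*(-4770) = 2*√3/3 - 1*(-4770) = 2*√3/3 + 4770 = 4770 + 2*√3/3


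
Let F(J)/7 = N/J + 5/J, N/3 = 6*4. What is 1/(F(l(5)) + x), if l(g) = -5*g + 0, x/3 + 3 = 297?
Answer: 25/21511 ≈ 0.0011622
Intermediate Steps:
N = 72 (N = 3*(6*4) = 3*24 = 72)
x = 882 (x = -9 + 3*297 = -9 + 891 = 882)
l(g) = -5*g
F(J) = 539/J (F(J) = 7*(72/J + 5/J) = 7*(77/J) = 539/J)
1/(F(l(5)) + x) = 1/(539/((-5*5)) + 882) = 1/(539/(-25) + 882) = 1/(539*(-1/25) + 882) = 1/(-539/25 + 882) = 1/(21511/25) = 25/21511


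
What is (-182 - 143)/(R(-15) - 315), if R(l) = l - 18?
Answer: 325/348 ≈ 0.93391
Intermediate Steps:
R(l) = -18 + l
(-182 - 143)/(R(-15) - 315) = (-182 - 143)/((-18 - 15) - 315) = -325/(-33 - 315) = -325/(-348) = -325*(-1/348) = 325/348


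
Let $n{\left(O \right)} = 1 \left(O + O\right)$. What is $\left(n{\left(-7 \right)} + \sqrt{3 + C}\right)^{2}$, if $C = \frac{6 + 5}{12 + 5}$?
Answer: $\frac{\left(238 - \sqrt{1054}\right)^{2}}{289} \approx 146.17$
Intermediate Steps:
$n{\left(O \right)} = 2 O$ ($n{\left(O \right)} = 1 \cdot 2 O = 2 O$)
$C = \frac{11}{17} \approx 0.64706$
$\left(n{\left(-7 \right)} + \sqrt{3 + C}\right)^{2} = \left(2 \left(-7\right) + \sqrt{3 + \frac{11}{17}}\right)^{2} = \left(-14 + \sqrt{\frac{62}{17}}\right)^{2} = \left(-14 + \frac{\sqrt{1054}}{17}\right)^{2}$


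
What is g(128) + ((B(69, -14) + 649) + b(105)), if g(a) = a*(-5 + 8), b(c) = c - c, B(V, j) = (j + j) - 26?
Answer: 979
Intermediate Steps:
B(V, j) = -26 + 2*j (B(V, j) = 2*j - 26 = -26 + 2*j)
b(c) = 0
g(a) = 3*a (g(a) = a*3 = 3*a)
g(128) + ((B(69, -14) + 649) + b(105)) = 3*128 + (((-26 + 2*(-14)) + 649) + 0) = 384 + (((-26 - 28) + 649) + 0) = 384 + ((-54 + 649) + 0) = 384 + (595 + 0) = 384 + 595 = 979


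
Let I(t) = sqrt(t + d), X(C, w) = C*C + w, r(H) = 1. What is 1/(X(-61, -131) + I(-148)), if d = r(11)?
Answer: 3590/12888247 - 7*I*sqrt(3)/12888247 ≈ 0.00027855 - 9.4073e-7*I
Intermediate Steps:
d = 1
X(C, w) = w + C**2 (X(C, w) = C**2 + w = w + C**2)
I(t) = sqrt(1 + t) (I(t) = sqrt(t + 1) = sqrt(1 + t))
1/(X(-61, -131) + I(-148)) = 1/((-131 + (-61)**2) + sqrt(1 - 148)) = 1/((-131 + 3721) + sqrt(-147)) = 1/(3590 + 7*I*sqrt(3))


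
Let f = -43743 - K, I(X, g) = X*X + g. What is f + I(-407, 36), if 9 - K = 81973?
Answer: 203906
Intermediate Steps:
K = -81964 (K = 9 - 1*81973 = 9 - 81973 = -81964)
I(X, g) = g + X² (I(X, g) = X² + g = g + X²)
f = 38221 (f = -43743 - 1*(-81964) = -43743 + 81964 = 38221)
f + I(-407, 36) = 38221 + (36 + (-407)²) = 38221 + (36 + 165649) = 38221 + 165685 = 203906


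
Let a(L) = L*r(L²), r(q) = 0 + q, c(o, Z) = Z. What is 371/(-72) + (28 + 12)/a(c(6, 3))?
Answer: -793/216 ≈ -3.6713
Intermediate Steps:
r(q) = q
a(L) = L³ (a(L) = L*L² = L³)
371/(-72) + (28 + 12)/a(c(6, 3)) = 371/(-72) + (28 + 12)/(3³) = 371*(-1/72) + 40/27 = -371/72 + 40*(1/27) = -371/72 + 40/27 = -793/216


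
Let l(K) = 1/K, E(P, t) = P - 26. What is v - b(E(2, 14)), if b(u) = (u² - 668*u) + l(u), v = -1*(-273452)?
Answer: 6164257/24 ≈ 2.5684e+5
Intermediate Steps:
E(P, t) = -26 + P
v = 273452
b(u) = 1/u + u² - 668*u (b(u) = (u² - 668*u) + 1/u = 1/u + u² - 668*u)
v - b(E(2, 14)) = 273452 - (1 + (-26 + 2)²*(-668 + (-26 + 2)))/(-26 + 2) = 273452 - (1 + (-24)²*(-668 - 24))/(-24) = 273452 - (-1)*(1 + 576*(-692))/24 = 273452 - (-1)*(1 - 398592)/24 = 273452 - (-1)*(-398591)/24 = 273452 - 1*398591/24 = 273452 - 398591/24 = 6164257/24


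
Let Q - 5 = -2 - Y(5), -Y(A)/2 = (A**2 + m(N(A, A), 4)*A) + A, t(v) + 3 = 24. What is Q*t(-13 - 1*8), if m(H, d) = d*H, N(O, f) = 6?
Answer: 6363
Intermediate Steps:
t(v) = 21 (t(v) = -3 + 24 = 21)
m(H, d) = H*d
Y(A) = -50*A - 2*A**2 (Y(A) = -2*((A**2 + (6*4)*A) + A) = -2*((A**2 + 24*A) + A) = -2*(A**2 + 25*A) = -50*A - 2*A**2)
Q = 303 (Q = 5 + (-2 - (-2)*5*(25 + 5)) = 5 + (-2 - (-2)*5*30) = 5 + (-2 - 1*(-300)) = 5 + (-2 + 300) = 5 + 298 = 303)
Q*t(-13 - 1*8) = 303*21 = 6363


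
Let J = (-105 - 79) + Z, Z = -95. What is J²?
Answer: 77841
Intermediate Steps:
J = -279 (J = (-105 - 79) - 95 = -184 - 95 = -279)
J² = (-279)² = 77841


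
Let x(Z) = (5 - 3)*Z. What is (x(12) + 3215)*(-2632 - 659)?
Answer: -10659549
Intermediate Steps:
x(Z) = 2*Z
(x(12) + 3215)*(-2632 - 659) = (2*12 + 3215)*(-2632 - 659) = (24 + 3215)*(-3291) = 3239*(-3291) = -10659549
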